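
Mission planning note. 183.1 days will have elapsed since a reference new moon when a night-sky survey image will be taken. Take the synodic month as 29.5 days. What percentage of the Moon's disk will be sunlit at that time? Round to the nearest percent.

37%

Reduce mod P: 183.1 − 6×29.5 = 6.10 d into the current lunation.
The Moon has covered 6.10/29.5 of its cycle, so θ ≈ 360° × 6.10/29.5 = 74.4°.
With cos θ = 0.268, the lit fraction is (1 − 0.268)/2 ≈ 0.366, so 37%.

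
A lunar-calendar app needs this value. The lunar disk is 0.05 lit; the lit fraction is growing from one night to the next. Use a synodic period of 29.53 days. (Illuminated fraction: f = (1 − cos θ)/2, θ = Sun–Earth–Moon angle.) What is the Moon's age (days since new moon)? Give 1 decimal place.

cos θ = 1 − 2f = 0.900, giving a principal value of 25.8°.
Before full moon the principal value applies: θ = 25.8°.
Age = 29.53 × 25.8°/360° ≈ 2.12 days.

2.1 days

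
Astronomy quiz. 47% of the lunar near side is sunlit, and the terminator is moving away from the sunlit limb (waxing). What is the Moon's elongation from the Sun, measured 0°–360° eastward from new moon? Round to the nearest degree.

From f = (1 − cos θ)/2: cos θ = 1 − 2×0.47 = 0.060; arccos → 86.6°.
The Moon is waxing (0°–180°), so θ = 86.6° directly.

87°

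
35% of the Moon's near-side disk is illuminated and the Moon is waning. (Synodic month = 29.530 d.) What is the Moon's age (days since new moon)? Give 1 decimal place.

cos θ = 1 − 2f = 0.300, giving a principal value of 72.5°.
Since the Moon is past full (waning), take the reflex angle: θ = 360° − 72.5° = 287.5°.
That fraction of the synodic month is 287.5/360 × 29.530 d ≈ 23.58 d.

23.6 days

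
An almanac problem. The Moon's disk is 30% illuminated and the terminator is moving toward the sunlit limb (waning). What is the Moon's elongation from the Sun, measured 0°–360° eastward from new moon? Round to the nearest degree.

From f = (1 − cos θ)/2: cos θ = 1 − 2×0.30 = 0.400; arccos → 66.4°.
Waning ⇒ past full, so θ = 360° − 66.4° = 293.6°.

294°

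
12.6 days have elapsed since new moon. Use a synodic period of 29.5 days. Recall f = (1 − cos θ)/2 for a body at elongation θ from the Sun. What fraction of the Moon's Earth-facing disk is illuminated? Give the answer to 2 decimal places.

The Moon has covered 12.6/29.5 of its cycle, so θ ≈ 360° × 12.6/29.5 = 153.8°.
With cos θ = (-0.897), the lit fraction is (1 − (-0.897))/2 ≈ 0.948.

0.95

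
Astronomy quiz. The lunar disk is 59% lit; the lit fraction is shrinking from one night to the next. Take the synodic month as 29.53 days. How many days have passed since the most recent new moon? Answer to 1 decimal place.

21.3 days

From f = (1 − cos θ)/2: cos θ = 1 − 2×0.59 = -0.180; arccos → 100.4°.
Since the Moon is past full (waning), take the reflex angle: θ = 360° − 100.4° = 259.6°.
That fraction of the synodic month is 259.6/360 × 29.53 d ≈ 21.30 d.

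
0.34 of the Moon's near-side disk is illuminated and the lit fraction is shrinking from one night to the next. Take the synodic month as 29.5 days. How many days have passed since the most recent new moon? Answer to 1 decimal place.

cos θ = 1 − 2f = 0.320, giving a principal value of 71.3°.
A waning Moon lies in 180°–360°, so θ = 360° − 71.3° = 288.7°.
Age = 29.5 × 288.7°/360° ≈ 23.65 days.

23.7 days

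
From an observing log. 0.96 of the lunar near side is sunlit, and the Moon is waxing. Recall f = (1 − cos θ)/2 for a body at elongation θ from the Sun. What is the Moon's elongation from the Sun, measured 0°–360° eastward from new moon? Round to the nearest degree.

cos θ = 1 − 2f = -0.920, giving a principal value of 156.9°.
Before full moon the principal value applies: θ = 156.9°.

157°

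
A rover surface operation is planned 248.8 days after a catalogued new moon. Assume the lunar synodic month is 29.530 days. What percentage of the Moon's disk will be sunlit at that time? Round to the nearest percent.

95%

248.8/29.530 = 8.425 lunations, so 8 complete cycles and 12.56 d into the next.
The Moon has covered 12.56/29.530 of its cycle, so θ ≈ 360° × 12.56/29.530 = 153.1°.
cos 153.1° = (-0.892), so f = (1 − (-0.892))/2 = 0.946, so 95%.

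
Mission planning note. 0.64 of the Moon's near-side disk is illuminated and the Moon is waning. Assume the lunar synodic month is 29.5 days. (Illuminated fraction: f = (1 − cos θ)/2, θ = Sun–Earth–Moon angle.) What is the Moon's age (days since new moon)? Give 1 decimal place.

20.8 days

cos θ = 1 − 2f = -0.280, giving a principal value of 106.3°.
Waning ⇒ past full, so θ = 360° − 106.3° = 253.7°.
That fraction of the synodic month is 253.7/360 × 29.5 d ≈ 20.79 d.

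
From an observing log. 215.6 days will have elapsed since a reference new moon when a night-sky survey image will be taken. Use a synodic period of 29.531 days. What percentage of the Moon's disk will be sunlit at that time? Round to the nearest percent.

66%

215.6 d spans 7 complete synodic months (7 × 29.531 = 206.72 d) plus 8.88 d.
The Moon has covered 8.88/29.531 of its cycle, so θ ≈ 360° × 8.88/29.531 = 108.3°.
With cos θ = (-0.314), the lit fraction is (1 − (-0.314))/2 ≈ 0.657, so 66%.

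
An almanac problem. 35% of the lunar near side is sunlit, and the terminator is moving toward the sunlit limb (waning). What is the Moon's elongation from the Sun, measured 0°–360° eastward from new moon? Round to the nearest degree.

From f = (1 − cos θ)/2: cos θ = 1 − 2×0.35 = 0.300; arccos → 72.5°.
A waning Moon lies in 180°–360°, so θ = 360° − 72.5° = 287.5°.

287°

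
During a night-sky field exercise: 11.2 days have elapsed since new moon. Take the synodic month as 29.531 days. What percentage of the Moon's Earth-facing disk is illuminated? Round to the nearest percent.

86%

Elongation θ = 360° × 11.2/29.531 ≈ 136.5°.
With cos θ = (-0.726), the lit fraction is (1 − (-0.726))/2 ≈ 0.863, so 86%.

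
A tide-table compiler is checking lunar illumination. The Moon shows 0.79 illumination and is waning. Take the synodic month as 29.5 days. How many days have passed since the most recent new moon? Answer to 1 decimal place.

From f = (1 − cos θ)/2: cos θ = 1 − 2×0.79 = -0.580; arccos → 125.5°.
Waning ⇒ past full, so θ = 360° − 125.5° = 234.5°.
Age = 29.5 × 234.5°/360° ≈ 19.22 days.

19.2 days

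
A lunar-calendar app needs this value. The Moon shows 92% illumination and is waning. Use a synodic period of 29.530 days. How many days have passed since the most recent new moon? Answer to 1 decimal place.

cos θ = 1 − 2f = -0.840, giving a principal value of 147.1°.
A waning Moon lies in 180°–360°, so θ = 360° − 147.1° = 212.9°.
Age = 29.530 × 212.9°/360° ≈ 17.46 days.

17.5 days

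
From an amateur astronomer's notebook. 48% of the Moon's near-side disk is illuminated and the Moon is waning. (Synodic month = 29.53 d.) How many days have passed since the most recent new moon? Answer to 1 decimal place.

22.3 days

cos θ = 1 − 2f = 0.040, giving a principal value of 87.7°.
Since the Moon is past full (waning), take the reflex angle: θ = 360° − 87.7° = 272.3°.
At 360°/29.53 d per day, 272.3° corresponds to 22.34 days.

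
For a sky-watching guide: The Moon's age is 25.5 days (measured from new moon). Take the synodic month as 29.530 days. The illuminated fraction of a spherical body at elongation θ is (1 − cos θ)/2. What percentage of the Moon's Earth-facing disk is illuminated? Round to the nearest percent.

17%

Phase angle: θ = 360°·(25.5 d)/(29.530 d) = 310.9°.
cos 310.9° = 0.654, so f = (1 − 0.654)/2 = 0.173, so 17%.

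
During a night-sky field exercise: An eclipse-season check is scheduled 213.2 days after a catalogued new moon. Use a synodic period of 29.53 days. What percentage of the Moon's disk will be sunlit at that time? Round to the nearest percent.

Reduce mod P: 213.2 − 7×29.53 = 6.49 d into the current lunation.
Phase angle: θ = 360°·(6.49 d)/(29.53 d) = 79.1°.
Illuminated fraction = (1 − cos 79.1°)/2 = (1 − 0.189)/2 ≈ 0.406, so 41%.

41%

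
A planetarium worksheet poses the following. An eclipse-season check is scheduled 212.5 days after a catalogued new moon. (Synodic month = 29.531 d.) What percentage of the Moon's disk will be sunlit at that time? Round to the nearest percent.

Reduce mod P: 212.5 − 7×29.531 = 5.78 d into the current lunation.
Phase angle: θ = 360°·(5.78 d)/(29.531 d) = 70.5°.
cos 70.5° = 0.334, so f = (1 − 0.334)/2 = 0.333, so 33%.

33%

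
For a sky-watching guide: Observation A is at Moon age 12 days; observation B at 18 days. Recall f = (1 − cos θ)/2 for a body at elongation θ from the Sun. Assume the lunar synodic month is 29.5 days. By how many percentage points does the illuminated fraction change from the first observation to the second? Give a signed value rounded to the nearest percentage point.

First observation: θ = 360°·12/29.5 = 146.4°, so f = 0.917.
Second observation: θ = 219.7°, f = 0.885.
Δf = 0.885 − 0.917 = -0.032, i.e. -3 pp.

-3 pp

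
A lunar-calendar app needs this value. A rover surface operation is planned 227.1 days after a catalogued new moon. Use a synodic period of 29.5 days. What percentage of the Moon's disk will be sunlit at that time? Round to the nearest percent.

227.1/29.5 = 7.698 lunations, so 7 complete cycles and 20.60 d into the next.
Elongation θ = 360° × 20.60/29.5 ≈ 251.4°.
With cos θ = (-0.319), the lit fraction is (1 − (-0.319))/2 ≈ 0.660, so 66%.

66%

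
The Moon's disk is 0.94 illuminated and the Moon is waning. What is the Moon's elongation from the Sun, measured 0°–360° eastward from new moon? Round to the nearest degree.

208°

From f = (1 − cos θ)/2: cos θ = 1 − 2×0.94 = -0.880; arccos → 151.6°.
A waning Moon lies in 180°–360°, so θ = 360° − 151.6° = 208.4°.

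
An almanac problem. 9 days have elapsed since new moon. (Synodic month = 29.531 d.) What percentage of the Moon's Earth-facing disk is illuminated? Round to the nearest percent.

The Moon has covered 9/29.531 of its cycle, so θ ≈ 360° × 9/29.531 = 109.7°.
cos 109.7° = (-0.337), so f = (1 − (-0.337))/2 = 0.669, so 67%.

67%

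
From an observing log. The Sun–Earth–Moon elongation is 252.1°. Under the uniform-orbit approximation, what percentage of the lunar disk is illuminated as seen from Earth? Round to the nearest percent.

cos 252.1° = (-0.307), so f = (1 − (-0.307))/2 = 0.654, i.e. 65%.

65%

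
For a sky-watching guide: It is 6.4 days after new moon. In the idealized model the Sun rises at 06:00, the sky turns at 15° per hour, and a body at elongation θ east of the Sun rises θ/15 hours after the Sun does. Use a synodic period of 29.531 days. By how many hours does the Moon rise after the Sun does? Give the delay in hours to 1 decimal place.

Elongation θ = 360° × 6.4/29.531 ≈ 78.0°.
Delay after the Sun = 78.0° / (15°/h) ≈ 5.20 h.
So the Moon rises 5.20 h after the Sun.

5.2 h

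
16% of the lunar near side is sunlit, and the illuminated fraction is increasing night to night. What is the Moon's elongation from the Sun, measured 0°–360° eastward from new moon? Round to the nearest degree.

cos θ = 1 − 2f = 0.680, giving a principal value of 47.2°.
Waxing ⇒ before full, so θ = 47.2°.

47°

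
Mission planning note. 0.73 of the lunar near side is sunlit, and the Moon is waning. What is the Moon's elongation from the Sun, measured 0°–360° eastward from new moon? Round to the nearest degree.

cos θ = 1 − 2f = -0.460, giving a principal value of 117.4°.
A waning Moon lies in 180°–360°, so θ = 360° − 117.4° = 242.6°.

243°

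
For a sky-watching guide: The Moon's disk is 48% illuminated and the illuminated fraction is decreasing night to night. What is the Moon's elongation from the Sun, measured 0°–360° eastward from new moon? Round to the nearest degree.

Invert f = (1 − cos θ)/2 to get cos θ = 1 − 2(0.48) = 0.040, hence θ₀ = arccos 0.040 = 87.7°.
Since the Moon is past full (waning), take the reflex angle: θ = 360° − 87.7° = 272.3°.

272°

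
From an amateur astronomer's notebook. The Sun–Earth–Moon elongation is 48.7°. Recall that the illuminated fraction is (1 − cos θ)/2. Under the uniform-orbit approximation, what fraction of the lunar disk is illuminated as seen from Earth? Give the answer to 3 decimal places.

Half-versine of 48.7°: (1 − 0.660)/2 = 0.170.

0.170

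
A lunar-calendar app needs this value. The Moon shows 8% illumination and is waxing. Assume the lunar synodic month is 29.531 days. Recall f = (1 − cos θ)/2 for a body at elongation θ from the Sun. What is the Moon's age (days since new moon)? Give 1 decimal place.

Invert f = (1 − cos θ)/2 to get cos θ = 1 − 2(0.08) = 0.840, hence θ₀ = arccos 0.840 = 32.9°.
Waxing ⇒ before full, so θ = 32.9°.
At 360°/29.531 d per day, 32.9° corresponds to 2.70 days.

2.7 days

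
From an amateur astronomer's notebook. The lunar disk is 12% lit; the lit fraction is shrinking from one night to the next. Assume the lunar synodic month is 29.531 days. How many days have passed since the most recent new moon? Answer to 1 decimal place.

cos θ = 1 − 2f = 0.760, giving a principal value of 40.5°.
Since the Moon is past full (waning), take the reflex angle: θ = 360° − 40.5° = 319.5°.
That fraction of the synodic month is 319.5/360 × 29.531 d ≈ 26.21 d.

26.2 days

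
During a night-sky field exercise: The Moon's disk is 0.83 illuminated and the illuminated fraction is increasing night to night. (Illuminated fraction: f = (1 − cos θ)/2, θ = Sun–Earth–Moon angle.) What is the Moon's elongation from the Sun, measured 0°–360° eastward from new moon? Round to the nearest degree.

131°

From f = (1 − cos θ)/2: cos θ = 1 − 2×0.83 = -0.660; arccos → 131.3°.
The Moon is waxing (0°–180°), so θ = 131.3° directly.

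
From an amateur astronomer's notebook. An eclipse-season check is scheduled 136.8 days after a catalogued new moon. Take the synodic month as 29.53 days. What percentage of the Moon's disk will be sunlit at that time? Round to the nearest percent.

136.8/29.53 = 4.633 lunations, so 4 complete cycles and 18.68 d into the next.
The Moon has covered 18.68/29.53 of its cycle, so θ ≈ 360° × 18.68/29.53 = 227.7°.
cos 227.7° = (-0.673), so f = (1 − (-0.673))/2 = 0.836, so 84%.

84%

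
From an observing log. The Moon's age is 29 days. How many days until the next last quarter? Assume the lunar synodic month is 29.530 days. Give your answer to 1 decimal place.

22.7 days

Last quarter is 0.75 of the way through the cycle: age 0.75 × 29.530 = 22.148 d.
Already past this cycle's last quarter; the next is at 22.148 + 29.530 = 51.678 d, so 51.678 − 29 = 22.678 days.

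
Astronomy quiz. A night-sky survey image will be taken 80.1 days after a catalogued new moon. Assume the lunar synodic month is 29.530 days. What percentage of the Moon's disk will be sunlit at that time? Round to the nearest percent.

Reduce mod P: 80.1 − 2×29.530 = 21.04 d into the current lunation.
Phase angle: θ = 360°·(21.04 d)/(29.530 d) = 256.5°.
cos 256.5° = (-0.233), so f = (1 − (-0.233))/2 = 0.617, so 62%.

62%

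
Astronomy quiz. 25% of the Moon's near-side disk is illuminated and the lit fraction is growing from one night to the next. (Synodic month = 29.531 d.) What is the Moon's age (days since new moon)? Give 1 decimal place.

cos θ = 1 − 2f = 0.500, giving a principal value of 60.0°.
The Moon is waxing (0°–180°), so θ = 60.0° directly.
Age = 29.531 × 60.0°/360° ≈ 4.92 days.

4.9 days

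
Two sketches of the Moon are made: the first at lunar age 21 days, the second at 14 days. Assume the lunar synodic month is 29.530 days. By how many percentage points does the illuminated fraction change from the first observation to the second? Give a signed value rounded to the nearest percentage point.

+37 percentage points

First observation: θ = 360°·21/29.530 = 256.0°, so f = 0.621.
Second observation: θ = 170.7°, f = 0.993.
Δf = 0.993 − 0.621 = +0.373, i.e. +37 pp.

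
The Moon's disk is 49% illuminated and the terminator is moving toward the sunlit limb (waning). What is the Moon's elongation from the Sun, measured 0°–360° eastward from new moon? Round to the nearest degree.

From f = (1 − cos θ)/2: cos θ = 1 − 2×0.49 = 0.020; arccos → 88.9°.
Waning ⇒ past full, so θ = 360° − 88.9° = 271.1°.

271°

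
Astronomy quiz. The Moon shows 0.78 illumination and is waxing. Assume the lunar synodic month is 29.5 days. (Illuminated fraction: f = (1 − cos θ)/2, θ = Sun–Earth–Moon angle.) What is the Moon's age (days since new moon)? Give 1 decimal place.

10.2 days

Invert f = (1 − cos θ)/2 to get cos θ = 1 − 2(0.78) = -0.560, hence θ₀ = arccos -0.560 = 124.1°.
Before full moon the principal value applies: θ = 124.1°.
Age = 29.5 × 124.1°/360° ≈ 10.17 days.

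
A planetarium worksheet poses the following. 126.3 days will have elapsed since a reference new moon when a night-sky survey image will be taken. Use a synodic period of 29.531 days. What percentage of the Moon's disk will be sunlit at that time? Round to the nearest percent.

58%

126.3/29.531 = 4.277 lunations, so 4 complete cycles and 8.18 d into the next.
The Moon has covered 8.18/29.531 of its cycle, so θ ≈ 360° × 8.18/29.531 = 99.7°.
cos 99.7° = (-0.168), so f = (1 − (-0.168))/2 = 0.584, so 58%.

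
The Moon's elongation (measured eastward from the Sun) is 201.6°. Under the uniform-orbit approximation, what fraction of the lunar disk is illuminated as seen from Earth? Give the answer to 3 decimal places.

0.965

cos 201.6° = (-0.930), so f = (1 − (-0.930))/2 = 0.965.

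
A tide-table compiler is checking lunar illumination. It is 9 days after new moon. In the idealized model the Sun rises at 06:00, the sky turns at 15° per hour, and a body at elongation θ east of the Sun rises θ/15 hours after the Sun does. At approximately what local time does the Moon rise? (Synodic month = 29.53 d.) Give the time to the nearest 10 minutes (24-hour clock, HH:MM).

13:20

Phase angle: θ = 360°·(9 d)/(29.53 d) = 109.7°.
Delay after the Sun = 109.7° / (15°/h) ≈ 7.31 h.
06:00 + 7.315 h ≈ 13:19 → 13:20 to the nearest ten minutes.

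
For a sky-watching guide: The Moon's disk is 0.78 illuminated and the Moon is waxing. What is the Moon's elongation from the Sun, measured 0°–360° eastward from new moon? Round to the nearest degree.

124°

cos θ = 1 − 2f = -0.560, giving a principal value of 124.1°.
The Moon is waxing (0°–180°), so θ = 124.1° directly.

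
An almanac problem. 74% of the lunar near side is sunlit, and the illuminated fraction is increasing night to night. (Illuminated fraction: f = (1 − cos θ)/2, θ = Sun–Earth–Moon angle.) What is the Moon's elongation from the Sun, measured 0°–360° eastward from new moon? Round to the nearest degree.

119°

cos θ = 1 − 2f = -0.480, giving a principal value of 118.7°.
The Moon is waxing (0°–180°), so θ = 118.7° directly.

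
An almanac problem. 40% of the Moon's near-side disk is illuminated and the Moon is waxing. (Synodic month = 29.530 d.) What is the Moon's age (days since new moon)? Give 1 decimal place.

6.4 days

cos θ = 1 − 2f = 0.200, giving a principal value of 78.5°.
Waxing ⇒ before full, so θ = 78.5°.
That fraction of the synodic month is 78.5/360 × 29.530 d ≈ 6.44 d.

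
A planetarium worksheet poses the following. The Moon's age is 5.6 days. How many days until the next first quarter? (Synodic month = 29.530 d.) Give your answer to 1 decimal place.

First quarter occurs at elongation 90°, i.e. at age 29.530 × 90/360 = 7.383 d.
So 1.783 days remain (7.383 − 5.6).

1.8 days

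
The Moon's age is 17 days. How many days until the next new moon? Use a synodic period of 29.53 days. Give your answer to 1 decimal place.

The next new moon completes the synodic month: 29.53 − 17 = 12.530 days.

12.5 days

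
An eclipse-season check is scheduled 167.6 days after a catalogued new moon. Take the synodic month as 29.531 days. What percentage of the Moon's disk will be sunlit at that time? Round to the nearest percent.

73%

167.6 d spans 5 complete synodic months (5 × 29.531 = 147.66 d) plus 19.94 d.
Phase angle: θ = 360°·(19.94 d)/(29.531 d) = 243.1°.
cos 243.1° = (-0.452), so f = (1 − (-0.452))/2 = 0.726, so 73%.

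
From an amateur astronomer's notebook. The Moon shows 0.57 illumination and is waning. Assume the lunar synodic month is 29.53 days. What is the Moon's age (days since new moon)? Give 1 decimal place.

cos θ = 1 − 2f = -0.140, giving a principal value of 98.0°.
Waning ⇒ past full, so θ = 360° − 98.0° = 262.0°.
At 360°/29.53 d per day, 262.0° corresponds to 21.49 days.

21.5 days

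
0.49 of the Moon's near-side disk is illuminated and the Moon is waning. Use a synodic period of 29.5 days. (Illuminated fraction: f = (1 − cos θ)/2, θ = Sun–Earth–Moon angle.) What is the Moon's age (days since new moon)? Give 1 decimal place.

22.2 days

cos θ = 1 − 2f = 0.020, giving a principal value of 88.9°.
A waning Moon lies in 180°–360°, so θ = 360° − 88.9° = 271.1°.
That fraction of the synodic month is 271.1/360 × 29.5 d ≈ 22.22 d.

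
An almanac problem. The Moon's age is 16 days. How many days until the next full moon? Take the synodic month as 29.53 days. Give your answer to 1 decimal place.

Full moon is 0.5 of the way through the cycle: age 0.5 × 29.53 = 14.765 d.
This lunation's full moon (14.765 d) has passed, so add one period: 44.295 − 16 = 28.295 days.

28.3 days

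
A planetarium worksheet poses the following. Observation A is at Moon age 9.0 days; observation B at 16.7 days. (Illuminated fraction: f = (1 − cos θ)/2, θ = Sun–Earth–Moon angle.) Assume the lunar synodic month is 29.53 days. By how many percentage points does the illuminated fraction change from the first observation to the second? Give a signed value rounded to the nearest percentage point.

θ₁ = 360° × 9.0/29.53 = 109.7°, f₁ = (1 − cos θ₁)/2 = 0.669.
θ₂ = 360° × 16.7/29.53 = 203.6°, f₂ = (1 − cos θ₂)/2 = 0.958.
Change = f₂ − f₁ = +0.290 → +29 percentage points.

+29 pp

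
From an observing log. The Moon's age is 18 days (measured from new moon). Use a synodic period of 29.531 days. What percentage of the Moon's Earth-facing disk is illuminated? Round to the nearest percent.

89%

Elongation θ = 360° × 18/29.531 ≈ 219.4°.
cos 219.4° = (-0.772), so f = (1 − (-0.772))/2 = 0.886, so 89%.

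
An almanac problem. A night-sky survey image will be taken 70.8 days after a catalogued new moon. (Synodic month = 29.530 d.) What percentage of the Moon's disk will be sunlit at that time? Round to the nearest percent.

90%

Reduce mod P: 70.8 − 2×29.530 = 11.74 d into the current lunation.
Phase angle: θ = 360°·(11.74 d)/(29.530 d) = 143.1°.
Illuminated fraction = (1 − cos 143.1°)/2 = (1 − (-0.800))/2 ≈ 0.900, so 90%.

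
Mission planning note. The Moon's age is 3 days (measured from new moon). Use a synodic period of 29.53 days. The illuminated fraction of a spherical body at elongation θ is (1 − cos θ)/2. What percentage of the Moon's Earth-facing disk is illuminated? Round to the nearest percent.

The Moon has covered 3/29.53 of its cycle, so θ ≈ 360° × 3/29.53 = 36.6°.
With cos θ = 0.803, the lit fraction is (1 − 0.803)/2 ≈ 0.098, so 10%.

10%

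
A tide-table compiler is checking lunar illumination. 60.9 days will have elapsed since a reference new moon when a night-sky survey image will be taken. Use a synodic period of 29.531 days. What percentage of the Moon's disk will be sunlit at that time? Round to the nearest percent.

4%

Reduce mod P: 60.9 − 2×29.531 = 1.84 d into the current lunation.
Phase angle: θ = 360°·(1.84 d)/(29.531 d) = 22.4°.
Illuminated fraction = (1 − cos 22.4°)/2 = (1 − 0.925)/2 ≈ 0.038, so 4%.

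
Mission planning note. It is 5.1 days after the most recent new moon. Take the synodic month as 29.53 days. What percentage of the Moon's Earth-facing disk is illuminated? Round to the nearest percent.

27%

Phase angle: θ = 360°·(5.1 d)/(29.53 d) = 62.2°.
With cos θ = 0.467, the lit fraction is (1 − 0.467)/2 ≈ 0.267, so 27%.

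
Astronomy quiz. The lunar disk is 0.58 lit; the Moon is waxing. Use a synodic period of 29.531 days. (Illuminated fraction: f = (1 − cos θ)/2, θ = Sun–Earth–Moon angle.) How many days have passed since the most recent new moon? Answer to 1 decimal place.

From f = (1 − cos θ)/2: cos θ = 1 − 2×0.58 = -0.160; arccos → 99.2°.
Before full moon the principal value applies: θ = 99.2°.
At 360°/29.531 d per day, 99.2° corresponds to 8.14 days.

8.1 days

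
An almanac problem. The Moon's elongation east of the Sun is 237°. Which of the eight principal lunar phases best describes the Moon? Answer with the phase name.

waning gibbous

The waning gibbous sector spans roughly 202°–248°; 237° falls inside it.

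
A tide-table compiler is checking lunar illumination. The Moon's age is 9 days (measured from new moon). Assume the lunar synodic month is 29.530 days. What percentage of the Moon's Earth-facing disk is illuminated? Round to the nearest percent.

67%

Elongation θ = 360° × 9/29.530 ≈ 109.7°.
With cos θ = (-0.337), the lit fraction is (1 − (-0.337))/2 ≈ 0.669, so 67%.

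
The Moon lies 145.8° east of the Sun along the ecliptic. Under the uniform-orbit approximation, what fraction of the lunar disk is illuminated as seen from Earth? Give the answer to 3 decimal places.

0.914

cos 145.8° = (-0.827), so f = (1 − (-0.827))/2 = 0.914.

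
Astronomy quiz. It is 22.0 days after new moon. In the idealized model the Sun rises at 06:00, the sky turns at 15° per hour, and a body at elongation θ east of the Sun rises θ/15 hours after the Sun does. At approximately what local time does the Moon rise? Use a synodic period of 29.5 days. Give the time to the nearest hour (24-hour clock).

Phase angle: θ = 360°·(22.0 d)/(29.5 d) = 268.5°.
At 15° of sky rotation per hour, 268.5° corresponds to a 17.90 h lag.
06:00 + 17.90 h ≈ 23:54 → 00:00 to the nearest hour.

00:00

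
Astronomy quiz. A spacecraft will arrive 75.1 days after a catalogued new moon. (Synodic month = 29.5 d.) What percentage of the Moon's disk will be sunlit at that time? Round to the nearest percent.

98%

75.1/29.5 = 2.546 lunations, so 2 complete cycles and 16.10 d into the next.
The Moon has covered 16.10/29.5 of its cycle, so θ ≈ 360° × 16.10/29.5 = 196.5°.
Illuminated fraction = (1 − cos 196.5°)/2 = (1 − (-0.959))/2 ≈ 0.979, so 98%.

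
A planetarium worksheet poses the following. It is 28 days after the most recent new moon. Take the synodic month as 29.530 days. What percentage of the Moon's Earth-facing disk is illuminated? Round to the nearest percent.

Elongation θ = 360° × 28/29.530 ≈ 341.3°.
Illuminated fraction = (1 − cos 341.3°)/2 = (1 − 0.947)/2 ≈ 0.026, so 3%.

3%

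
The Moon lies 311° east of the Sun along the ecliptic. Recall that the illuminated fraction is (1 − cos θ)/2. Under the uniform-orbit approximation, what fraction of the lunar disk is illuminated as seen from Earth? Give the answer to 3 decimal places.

0.172

f = (1 − cos 311°)/2 = (1 − 0.656)/2 ≈ 0.172.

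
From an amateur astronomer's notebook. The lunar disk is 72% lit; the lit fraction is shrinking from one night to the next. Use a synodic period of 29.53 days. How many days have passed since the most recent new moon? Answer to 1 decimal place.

From f = (1 − cos θ)/2: cos θ = 1 − 2×0.72 = -0.440; arccos → 116.1°.
Waning ⇒ past full, so θ = 360° − 116.1° = 243.9°.
At 360°/29.53 d per day, 243.9° corresponds to 20.01 days.

20.0 days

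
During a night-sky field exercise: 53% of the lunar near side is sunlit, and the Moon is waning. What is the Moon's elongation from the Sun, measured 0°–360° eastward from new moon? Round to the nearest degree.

267°

cos θ = 1 − 2f = -0.060, giving a principal value of 93.4°.
Since the Moon is past full (waning), take the reflex angle: θ = 360° − 93.4° = 266.6°.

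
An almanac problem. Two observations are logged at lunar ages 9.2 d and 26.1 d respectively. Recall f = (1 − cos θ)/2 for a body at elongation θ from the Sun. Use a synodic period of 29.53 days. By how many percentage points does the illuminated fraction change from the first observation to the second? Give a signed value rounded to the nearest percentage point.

θ₁ = 360° × 9.2/29.53 = 112.2°, f₁ = (1 − cos θ₁)/2 = 0.689.
θ₂ = 360° × 26.1/29.53 = 318.2°, f₂ = (1 − cos θ₂)/2 = 0.127.
Change = f₂ − f₁ = -0.561 → -56 percentage points.

-56 pp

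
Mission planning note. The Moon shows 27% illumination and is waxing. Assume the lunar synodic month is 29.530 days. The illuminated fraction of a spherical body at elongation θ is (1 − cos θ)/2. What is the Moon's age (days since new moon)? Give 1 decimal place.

cos θ = 1 − 2f = 0.460, giving a principal value of 62.6°.
Waxing ⇒ before full, so θ = 62.6°.
At 360°/29.530 d per day, 62.6° corresponds to 5.14 days.

5.1 days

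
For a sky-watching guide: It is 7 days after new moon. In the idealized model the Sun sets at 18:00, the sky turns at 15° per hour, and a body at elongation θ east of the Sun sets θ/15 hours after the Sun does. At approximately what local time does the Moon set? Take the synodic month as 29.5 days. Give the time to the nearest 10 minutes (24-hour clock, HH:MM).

23:40

Elongation θ = 360° × 7/29.5 ≈ 85.4°.
At 15° of sky rotation per hour, 85.4° corresponds to a 5.69 h lag.
18:00 + 5.695 h ≈ 23:42 → 23:40 to the nearest ten minutes.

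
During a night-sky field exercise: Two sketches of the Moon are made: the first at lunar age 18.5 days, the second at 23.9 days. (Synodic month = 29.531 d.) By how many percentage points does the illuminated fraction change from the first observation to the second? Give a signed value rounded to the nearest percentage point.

-53 pp

θ₁ = 360° × 18.5/29.531 = 225.5°, f₁ = (1 − cos θ₁)/2 = 0.850.
θ₂ = 360° × 23.9/29.531 = 291.4°, f₂ = (1 − cos θ₂)/2 = 0.318.
Change = f₂ − f₁ = -0.532 → -53 percentage points.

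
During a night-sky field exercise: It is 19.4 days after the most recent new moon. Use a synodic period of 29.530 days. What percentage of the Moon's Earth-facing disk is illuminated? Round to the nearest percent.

78%

Elongation θ = 360° × 19.4/29.530 ≈ 236.5°.
cos 236.5° = (-0.552), so f = (1 − (-0.552))/2 = 0.776, so 78%.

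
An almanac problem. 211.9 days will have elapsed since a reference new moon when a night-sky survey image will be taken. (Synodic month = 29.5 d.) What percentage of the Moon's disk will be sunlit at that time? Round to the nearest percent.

Reduce mod P: 211.9 − 7×29.5 = 5.40 d into the current lunation.
Elongation θ = 360° × 5.40/29.5 ≈ 65.9°.
With cos θ = 0.408, the lit fraction is (1 − 0.408)/2 ≈ 0.296, so 30%.

30%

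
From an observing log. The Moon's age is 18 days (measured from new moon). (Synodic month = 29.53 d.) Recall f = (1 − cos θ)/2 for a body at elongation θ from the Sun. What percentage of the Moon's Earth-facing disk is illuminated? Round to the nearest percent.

Elongation θ = 360° × 18/29.53 ≈ 219.4°.
Illuminated fraction = (1 − cos 219.4°)/2 = (1 − (-0.772))/2 ≈ 0.886, so 89%.

89%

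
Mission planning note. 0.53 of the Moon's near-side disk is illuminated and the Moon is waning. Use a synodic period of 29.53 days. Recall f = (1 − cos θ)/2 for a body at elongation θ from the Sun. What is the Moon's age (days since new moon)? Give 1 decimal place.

From f = (1 − cos θ)/2: cos θ = 1 − 2×0.53 = -0.060; arccos → 93.4°.
Waning ⇒ past full, so θ = 360° − 93.4° = 266.6°.
Age = 29.53 × 266.6°/360° ≈ 21.87 days.

21.9 days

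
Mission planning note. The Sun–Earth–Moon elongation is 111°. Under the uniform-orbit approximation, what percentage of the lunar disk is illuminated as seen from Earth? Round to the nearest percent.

Half-versine of 111°: (1 − (-0.358))/2 = 0.679, i.e. 68%.

68%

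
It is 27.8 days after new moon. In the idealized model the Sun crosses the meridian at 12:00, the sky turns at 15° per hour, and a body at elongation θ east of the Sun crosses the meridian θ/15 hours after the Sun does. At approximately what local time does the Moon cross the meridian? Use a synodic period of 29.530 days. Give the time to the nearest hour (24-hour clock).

11:00

The Moon has covered 27.8/29.530 of its cycle, so θ ≈ 360° × 27.8/29.530 = 338.9°.
At 15° of sky rotation per hour, 338.9° corresponds to a 22.59 h lag.
12:00 + 22.59 h ≈ 10:36 → 11:00 to the nearest hour.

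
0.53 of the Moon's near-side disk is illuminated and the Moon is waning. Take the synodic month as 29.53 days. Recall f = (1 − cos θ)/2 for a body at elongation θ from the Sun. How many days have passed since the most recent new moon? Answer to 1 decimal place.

From f = (1 − cos θ)/2: cos θ = 1 − 2×0.53 = -0.060; arccos → 93.4°.
A waning Moon lies in 180°–360°, so θ = 360° − 93.4° = 266.6°.
At 360°/29.53 d per day, 266.6° corresponds to 21.87 days.

21.9 days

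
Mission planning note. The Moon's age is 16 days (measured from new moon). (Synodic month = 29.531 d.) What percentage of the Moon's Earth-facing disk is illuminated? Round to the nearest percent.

Elongation θ = 360° × 16/29.531 ≈ 195.0°.
Illuminated fraction = (1 − cos 195.0°)/2 = (1 − (-0.966))/2 ≈ 0.983, so 98%.

98%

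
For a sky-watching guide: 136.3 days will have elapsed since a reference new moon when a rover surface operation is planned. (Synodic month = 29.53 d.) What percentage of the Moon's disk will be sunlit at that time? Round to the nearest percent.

87%

136.3/29.53 = 4.616 lunations, so 4 complete cycles and 18.18 d into the next.
Elongation θ = 360° × 18.18/29.53 ≈ 221.6°.
Illuminated fraction = (1 − cos 221.6°)/2 = (1 − (-0.747))/2 ≈ 0.874, so 87%.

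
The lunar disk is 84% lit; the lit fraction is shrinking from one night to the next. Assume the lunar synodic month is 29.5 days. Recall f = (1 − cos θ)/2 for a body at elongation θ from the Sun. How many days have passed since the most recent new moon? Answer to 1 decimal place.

From f = (1 − cos θ)/2: cos θ = 1 − 2×0.84 = -0.680; arccos → 132.8°.
A waning Moon lies in 180°–360°, so θ = 360° − 132.8° = 227.2°.
At 360°/29.5 d per day, 227.2° corresponds to 18.61 days.

18.6 days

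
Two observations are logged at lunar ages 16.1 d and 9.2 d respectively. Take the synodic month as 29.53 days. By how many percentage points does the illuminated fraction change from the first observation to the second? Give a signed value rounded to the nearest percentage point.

θ₁ = 360° × 16.1/29.53 = 196.3°, f₁ = (1 − cos θ₁)/2 = 0.980.
θ₂ = 360° × 9.2/29.53 = 112.2°, f₂ = (1 − cos θ₂)/2 = 0.689.
Change = f₂ − f₁ = -0.291 → -29 percentage points.

-29 percentage points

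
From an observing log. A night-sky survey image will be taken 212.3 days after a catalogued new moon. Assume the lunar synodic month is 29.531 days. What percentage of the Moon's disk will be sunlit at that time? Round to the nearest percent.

212.3 d spans 7 complete synodic months (7 × 29.531 = 206.72 d) plus 5.58 d.
Phase angle: θ = 360°·(5.58 d)/(29.531 d) = 68.1°.
Illuminated fraction = (1 − cos 68.1°)/2 = (1 − 0.374)/2 ≈ 0.313, so 31%.

31%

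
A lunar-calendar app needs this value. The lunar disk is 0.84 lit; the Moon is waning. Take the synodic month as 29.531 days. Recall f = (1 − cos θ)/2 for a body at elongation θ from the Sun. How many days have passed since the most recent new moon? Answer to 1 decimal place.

From f = (1 − cos θ)/2: cos θ = 1 − 2×0.84 = -0.680; arccos → 132.8°.
Since the Moon is past full (waning), take the reflex angle: θ = 360° − 132.8° = 227.2°.
At 360°/29.531 d per day, 227.2° corresponds to 18.63 days.

18.6 days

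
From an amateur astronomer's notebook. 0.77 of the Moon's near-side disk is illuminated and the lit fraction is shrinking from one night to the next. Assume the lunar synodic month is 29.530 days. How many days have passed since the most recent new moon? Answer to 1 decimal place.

19.5 days

From f = (1 − cos θ)/2: cos θ = 1 − 2×0.77 = -0.540; arccos → 122.7°.
A waning Moon lies in 180°–360°, so θ = 360° − 122.7° = 237.3°.
Age = 29.530 × 237.3°/360° ≈ 19.47 days.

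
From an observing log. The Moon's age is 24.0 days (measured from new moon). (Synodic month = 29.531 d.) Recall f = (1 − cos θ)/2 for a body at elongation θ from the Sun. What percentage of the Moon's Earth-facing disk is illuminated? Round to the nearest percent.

The Moon has covered 24.0/29.531 of its cycle, so θ ≈ 360° × 24.0/29.531 = 292.6°.
Illuminated fraction = (1 − cos 292.6°)/2 = (1 − 0.384)/2 ≈ 0.308, so 31%.

31%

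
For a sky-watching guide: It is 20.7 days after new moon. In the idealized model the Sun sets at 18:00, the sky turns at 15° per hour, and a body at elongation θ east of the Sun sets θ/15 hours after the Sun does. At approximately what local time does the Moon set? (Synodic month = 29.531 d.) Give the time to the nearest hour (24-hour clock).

Phase angle: θ = 360°·(20.7 d)/(29.531 d) = 252.3°.
At 15° of sky rotation per hour, 252.3° corresponds to a 16.82 h lag.
18:00 + 16.82 h ≈ 10:49 → 11:00 to the nearest hour.

11:00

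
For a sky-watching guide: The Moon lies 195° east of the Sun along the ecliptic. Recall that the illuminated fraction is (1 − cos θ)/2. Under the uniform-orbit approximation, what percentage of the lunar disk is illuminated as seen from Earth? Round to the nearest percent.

98%

f = (1 − cos 195°)/2 = (1 − (-0.966))/2 ≈ 0.983, i.e. 98%.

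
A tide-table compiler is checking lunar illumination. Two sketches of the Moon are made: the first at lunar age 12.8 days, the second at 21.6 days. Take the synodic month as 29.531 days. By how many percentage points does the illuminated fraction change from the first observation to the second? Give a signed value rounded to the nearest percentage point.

First observation: θ = 360°·12.8/29.531 = 156.0°, so f = 0.957.
Second observation: θ = 263.3°, f = 0.558.
Δf = 0.558 − 0.957 = -0.399, i.e. -40 pp.

-40 pp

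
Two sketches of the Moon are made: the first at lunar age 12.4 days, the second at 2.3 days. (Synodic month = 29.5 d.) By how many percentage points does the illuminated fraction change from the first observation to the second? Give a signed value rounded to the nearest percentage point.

θ₁ = 360° × 12.4/29.5 = 151.3°, f₁ = (1 − cos θ₁)/2 = 0.939.
θ₂ = 360° × 2.3/29.5 = 28.1°, f₂ = (1 − cos θ₂)/2 = 0.059.
Change = f₂ − f₁ = -0.880 → -88 percentage points.

-88 pp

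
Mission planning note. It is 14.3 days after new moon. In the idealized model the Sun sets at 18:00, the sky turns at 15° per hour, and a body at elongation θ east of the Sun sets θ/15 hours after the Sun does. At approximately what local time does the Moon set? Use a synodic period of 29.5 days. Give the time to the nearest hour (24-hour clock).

06:00

The Moon has covered 14.3/29.5 of its cycle, so θ ≈ 360° × 14.3/29.5 = 174.5°.
At 15° of sky rotation per hour, 174.5° corresponds to a 11.63 h lag.
18:00 + 11.63 h ≈ 05:38 → 06:00 to the nearest hour.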